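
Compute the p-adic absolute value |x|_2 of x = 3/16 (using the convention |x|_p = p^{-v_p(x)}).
|3/16|_2 = 16

Step 1 — compute v_2(x) by factoring powers of 2 out of the numerator and denominator: v_2(3/16) = -4. Step 2 — apply |x|_p = p^{-v_p(x)} = 2^{4} = 16.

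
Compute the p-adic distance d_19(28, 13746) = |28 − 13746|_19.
d_19(28, 13746) = 1/6859

Step 1 — x − y = 28 − 13746 = -13718. Step 2 — v_19(-13718) = 3 (factor: -13718 = −(19^3 · 2); the sign does not affect v_p). Step 3 — |x − y|_19 = 19^{-3} = 1/6859.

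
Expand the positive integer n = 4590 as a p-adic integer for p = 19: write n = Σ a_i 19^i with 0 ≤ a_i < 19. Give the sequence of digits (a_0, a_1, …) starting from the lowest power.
(a_0, a_1, …) = (11, 13, 12)

Repeated division by 19 gives the digits low-to-high: 4590 = 11 + 13·19^1 + 12·19^2. Digit sequence: (11, 13, 12).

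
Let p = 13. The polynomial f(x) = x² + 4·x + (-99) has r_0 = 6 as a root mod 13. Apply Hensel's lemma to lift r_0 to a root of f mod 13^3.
r_2 = 1371 (mod 2197)

Hensel: r_{i+1} = r_i − f(r_i)·(f′(r_i))^{-1} mod 13^{i+2}, f′(x) = 2x + 4. Iterate:
  r_0 = 6 (mod 13)
  r_1 = 19 (mod 169)
  r_2 = 1371 (mod 2197)
Final: r = 1371 satisfies f(r) ≡ 0 mod 13^3.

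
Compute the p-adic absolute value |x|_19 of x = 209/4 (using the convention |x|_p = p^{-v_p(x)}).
|209/4|_19 = 1/19

Step 1 — compute v_19(x) by factoring powers of 19 out of the numerator and denominator: v_19(209/4) = 1. Step 2 — apply |x|_p = p^{-v_p(x)} = 19^{-1} = 1/19.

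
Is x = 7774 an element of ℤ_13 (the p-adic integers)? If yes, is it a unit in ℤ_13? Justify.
x ∈ ℤ_13 but not a unit; v_13(x) = 2 > 0

ℤ_13 = {x ∈ ℚ_13 : v_13(x) ≥ 0} and ℤ_13^× = {x ∈ ℤ_13 : v_13(x) = 0}. Here v_13(7774) = v_13(num) − v_13(den) = 2; compare against these criteria.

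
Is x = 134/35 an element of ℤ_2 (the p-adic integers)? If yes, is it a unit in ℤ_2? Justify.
x ∈ ℤ_2 but not a unit; v_2(x) = 1 > 0

ℤ_2 = {x ∈ ℚ_2 : v_2(x) ≥ 0} and ℤ_2^× = {x ∈ ℤ_2 : v_2(x) = 0}. Here v_2(134/35) = v_2(num) − v_2(den) = 1; compare against these criteria.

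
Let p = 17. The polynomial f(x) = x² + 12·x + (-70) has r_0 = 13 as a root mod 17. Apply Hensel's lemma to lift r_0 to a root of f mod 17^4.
r_3 = 34557 (mod 83521)

Hensel: r_{i+1} = r_i − f(r_i)·(f′(r_i))^{-1} mod 17^{i+2}, f′(x) = 2x + 12. Iterate:
  r_0 = 13 (mod 17)
  r_1 = 166 (mod 289)
  r_2 = 166 (mod 4913)
  r_3 = 34557 (mod 83521)
Final: r = 34557 satisfies f(r) ≡ 0 mod 17^4.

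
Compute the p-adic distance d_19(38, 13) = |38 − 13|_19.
d_19(38, 13) = 1

Step 1 — x − y = 38 − 13 = 25. Step 2 — v_19(25) = 0 (factor: 25 = (19^0 · 25); the sign does not affect v_p). Step 3 — |x − y|_19 = 19^{0} = 1.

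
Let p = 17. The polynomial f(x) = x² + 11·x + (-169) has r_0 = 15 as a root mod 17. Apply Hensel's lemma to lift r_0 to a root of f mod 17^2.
r_1 = 66 (mod 289)

Hensel: r_{i+1} = r_i − f(r_i)·(f′(r_i))^{-1} mod 17^{i+2}, f′(x) = 2x + 11. Iterate:
  r_0 = 15 (mod 17)
  r_1 = 66 (mod 289)
Final: r = 66 satisfies f(r) ≡ 0 mod 17^2.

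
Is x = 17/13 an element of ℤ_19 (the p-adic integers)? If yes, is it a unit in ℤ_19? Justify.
x ∈ ℤ_19^× (unit); v_19(x) = 0

ℤ_19 = {x ∈ ℚ_19 : v_19(x) ≥ 0} and ℤ_19^× = {x ∈ ℤ_19 : v_19(x) = 0}. Here v_19(17/13) = v_19(num) − v_19(den) = 0; compare against these criteria.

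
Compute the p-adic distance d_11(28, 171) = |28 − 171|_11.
d_11(28, 171) = 1/11

Step 1 — x − y = 28 − 171 = -143. Step 2 — v_11(-143) = 1 (factor: -143 = −(11^1 · 13); the sign does not affect v_p). Step 3 — |x − y|_11 = 11^{-1} = 1/11.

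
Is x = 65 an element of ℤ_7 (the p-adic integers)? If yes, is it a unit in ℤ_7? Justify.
x ∈ ℤ_7^× (unit); v_7(x) = 0

ℤ_7 = {x ∈ ℚ_7 : v_7(x) ≥ 0} and ℤ_7^× = {x ∈ ℤ_7 : v_7(x) = 0}. Here v_7(65) = v_7(num) − v_7(den) = 0; compare against these criteria.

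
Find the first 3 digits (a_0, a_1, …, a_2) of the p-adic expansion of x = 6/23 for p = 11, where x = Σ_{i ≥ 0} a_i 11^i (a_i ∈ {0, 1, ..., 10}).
(a_0, …, a_2) = (6, 10, 0)

v_11(6/23) = 0 (numerator and denominator both coprime to 11), so x ∈ ℤ_11^×. Compute digits iteratively via a_i = x_i mod 11, x_{i+1} = (x_i − a_i)/11, with x_0 = x:
  x_0 = 6/23;  a_0 = 6;  x_1 = (x_0 − 6)/11 = -12/23
  x_1 = -12/23;  a_1 = 10;  x_2 = (x_1 − 10)/11 = -22/23
  x_2 = -22/23;  a_2 = 0;  x_3 = (x_2 − 0)/11 = -2/23
Digits: (6, 10, 0).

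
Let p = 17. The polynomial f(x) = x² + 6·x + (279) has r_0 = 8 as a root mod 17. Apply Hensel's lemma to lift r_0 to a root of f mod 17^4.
r_3 = 1606 (mod 83521)

Hensel: r_{i+1} = r_i − f(r_i)·(f′(r_i))^{-1} mod 17^{i+2}, f′(x) = 2x + 6. Iterate:
  r_0 = 8 (mod 17)
  r_1 = 161 (mod 289)
  r_2 = 1606 (mod 4913)
  r_3 = 1606 (mod 83521)
Final: r = 1606 satisfies f(r) ≡ 0 mod 17^4.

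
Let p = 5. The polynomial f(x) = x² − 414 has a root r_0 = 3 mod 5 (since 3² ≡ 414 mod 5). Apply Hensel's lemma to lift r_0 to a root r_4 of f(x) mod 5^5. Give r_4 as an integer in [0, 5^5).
r_4 = 1358 (mod 3125)

Hensel's recurrence: r_{i+1} = r_i − f(r_i)·(f′(r_i))^{-1} mod 5^{i+2}, with f′(x) = 2x. Iterate:
  r_0 = 3 (mod 5)
  r_1 = 8 (mod 25)
  r_2 = 108 (mod 125)
  r_3 = 108 (mod 625)
  r_4 = 1358 (mod 3125)
Final: r_4 = 1358, and one checks f(r_4) ≡ 0 mod 5^5.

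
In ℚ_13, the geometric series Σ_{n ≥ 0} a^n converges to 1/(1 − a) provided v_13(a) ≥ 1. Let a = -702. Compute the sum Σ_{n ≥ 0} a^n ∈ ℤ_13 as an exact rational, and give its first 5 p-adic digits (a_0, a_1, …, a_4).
Σ a^n = 1/(1 − a) = 1/703;  first 5 digits = (1, 11, 12, 7, 10)

v_13(a) = 1 ≥ 1, so the series converges in ℤ_13 to 1/(1 − a) = 1/(1 − (-702)) = 1/703. Expand this rational in ℤ_13: compute digits iteratively via d_i = x_i mod 13, x_{i+1} = (x_i − d_i)/13. The first 5 digits are (1, 11, 12, 7, 10).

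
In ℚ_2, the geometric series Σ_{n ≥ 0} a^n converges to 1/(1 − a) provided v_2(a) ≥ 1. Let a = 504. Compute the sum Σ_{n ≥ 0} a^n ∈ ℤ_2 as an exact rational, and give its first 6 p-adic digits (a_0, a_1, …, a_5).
Σ a^n = 1/(1 − a) = -1/503;  first 6 digits = (1, 0, 0, 1, 1, 1)

v_2(a) = 3 ≥ 1, so the series converges in ℤ_2 to 1/(1 − a) = 1/(1 − 504) = -1/503. Expand this rational in ℤ_2: compute digits iteratively via d_i = x_i mod 2, x_{i+1} = (x_i − d_i)/2. The first 6 digits are (1, 0, 0, 1, 1, 1).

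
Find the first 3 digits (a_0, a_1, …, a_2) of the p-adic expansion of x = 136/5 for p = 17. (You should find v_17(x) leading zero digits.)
(a_0, …, a_2) = (0, 5, 10)

v_17(136/5) = 1, so a_0 = ... = a_0 = 0. Factor out: x = 17^1 · u with u = 8/5 a unit in ℤ_17. Expand u iteratively via a_{v+i} = u_i mod 17, u_{i+1} = (u_i − a_{v+i})/17:
  u_0 = 8/5;  a_1 = 5;  u_1 = (u_0 − 5)/17 = -1/5
  u_1 = -1/5;  a_2 = 10;  u_2 = (u_1 − 10)/17 = -3/5
Digits: (0, 5, 10).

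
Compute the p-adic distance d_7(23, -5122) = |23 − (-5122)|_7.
d_7(23, -5122) = 1/343

Step 1 — x − y = 23 − (-5122) = 5145. Step 2 — v_7(5145) = 3 (factor: 5145 = (7^3 · 15); the sign does not affect v_p). Step 3 — |x − y|_7 = 7^{-3} = 1/343.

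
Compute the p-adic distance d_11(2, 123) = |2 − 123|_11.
d_11(2, 123) = 1/121

Step 1 — x − y = 2 − 123 = -121. Step 2 — v_11(-121) = 2 (factor: -121 = −(11^2 · 1); the sign does not affect v_p). Step 3 — |x − y|_11 = 11^{-2} = 1/121.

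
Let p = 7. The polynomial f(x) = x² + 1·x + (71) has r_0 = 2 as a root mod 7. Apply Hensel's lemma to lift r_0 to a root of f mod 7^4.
r_3 = 1388 (mod 2401)

Hensel: r_{i+1} = r_i − f(r_i)·(f′(r_i))^{-1} mod 7^{i+2}, f′(x) = 2x + 1. Iterate:
  r_0 = 2 (mod 7)
  r_1 = 16 (mod 49)
  r_2 = 16 (mod 343)
  r_3 = 1388 (mod 2401)
Final: r = 1388 satisfies f(r) ≡ 0 mod 7^4.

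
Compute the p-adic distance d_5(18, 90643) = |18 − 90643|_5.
d_5(18, 90643) = 1/3125

Step 1 — x − y = 18 − 90643 = -90625. Step 2 — v_5(-90625) = 5 (factor: -90625 = −(5^5 · 29); the sign does not affect v_p). Step 3 — |x − y|_5 = 5^{-5} = 1/3125.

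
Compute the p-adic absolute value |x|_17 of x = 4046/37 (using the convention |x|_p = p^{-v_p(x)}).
|4046/37|_17 = 1/289

Step 1 — compute v_17(x) by factoring powers of 17 out of the numerator and denominator: v_17(4046/37) = 2. Step 2 — apply |x|_p = p^{-v_p(x)} = 17^{-2} = 1/289.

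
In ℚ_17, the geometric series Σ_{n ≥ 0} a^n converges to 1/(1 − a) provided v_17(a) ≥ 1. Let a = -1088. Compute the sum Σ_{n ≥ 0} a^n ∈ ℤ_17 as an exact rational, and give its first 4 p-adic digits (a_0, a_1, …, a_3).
Σ a^n = 1/(1 − a) = 1/1089;  first 4 digits = (1, 4, 12, 15)

v_17(a) = 1 ≥ 1, so the series converges in ℤ_17 to 1/(1 − a) = 1/(1 − (-1088)) = 1/1089. Expand this rational in ℤ_17: compute digits iteratively via d_i = x_i mod 17, x_{i+1} = (x_i − d_i)/17. The first 4 digits are (1, 4, 12, 15).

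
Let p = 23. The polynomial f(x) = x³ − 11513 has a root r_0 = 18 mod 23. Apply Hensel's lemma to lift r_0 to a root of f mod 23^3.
r_2 = 10046 (mod 12167)

Hensel: r_{i+1} = r_i − f(r_i)/f′(r_i) mod 23^{i+2}, where f′(x) = 3x². Iterate:
  r_0 = 18 (mod 23)
  r_1 = 524 (mod 529)
  r_2 = 10046 (mod 12167)
Final: r = 10046 with f(r) ≡ 0 mod 23^3.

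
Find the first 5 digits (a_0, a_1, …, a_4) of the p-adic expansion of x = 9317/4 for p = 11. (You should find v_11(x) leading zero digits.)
(a_0, …, a_4) = (0, 0, 0, 10, 2)

v_11(9317/4) = 3, so a_0 = ... = a_2 = 0. Factor out: x = 11^3 · u with u = 7/4 a unit in ℤ_11. Expand u iteratively via a_{v+i} = u_i mod 11, u_{i+1} = (u_i − a_{v+i})/11:
  u_0 = 7/4;  a_3 = 10;  u_1 = (u_0 − 10)/11 = -3/4
  u_1 = -3/4;  a_4 = 2;  u_2 = (u_1 − 2)/11 = -1/4
Digits: (0, 0, 0, 10, 2).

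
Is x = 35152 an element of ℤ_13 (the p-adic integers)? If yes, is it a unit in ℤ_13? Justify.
x ∈ ℤ_13 but not a unit; v_13(x) = 3 > 0

ℤ_13 = {x ∈ ℚ_13 : v_13(x) ≥ 0} and ℤ_13^× = {x ∈ ℤ_13 : v_13(x) = 0}. Here v_13(35152) = v_13(num) − v_13(den) = 3; compare against these criteria.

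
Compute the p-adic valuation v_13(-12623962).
v_13(-12623962) = 5

v_13(n) is the largest exponent k such that 13^k divides n. Factor out: -12623962 = -13^5 · 34. (Sign doesn't affect v_p.) So v_13(-12623962) = 5.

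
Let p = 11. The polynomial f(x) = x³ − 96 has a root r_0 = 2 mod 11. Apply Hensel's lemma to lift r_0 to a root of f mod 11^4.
r_3 = 13884 (mod 14641)

Hensel: r_{i+1} = r_i − f(r_i)/f′(r_i) mod 11^{i+2}, where f′(x) = 3x². Iterate:
  r_0 = 2 (mod 11)
  r_1 = 90 (mod 121)
  r_2 = 574 (mod 1331)
  r_3 = 13884 (mod 14641)
Final: r = 13884 with f(r) ≡ 0 mod 11^4.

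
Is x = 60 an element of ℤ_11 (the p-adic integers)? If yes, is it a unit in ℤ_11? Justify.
x ∈ ℤ_11^× (unit); v_11(x) = 0

ℤ_11 = {x ∈ ℚ_11 : v_11(x) ≥ 0} and ℤ_11^× = {x ∈ ℤ_11 : v_11(x) = 0}. Here v_11(60) = v_11(num) − v_11(den) = 0; compare against these criteria.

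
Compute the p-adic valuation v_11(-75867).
v_11(-75867) = 3

v_11(n) is the largest exponent k such that 11^k divides n. Factor out: -75867 = -11^3 · 57. (Sign doesn't affect v_p.) So v_11(-75867) = 3.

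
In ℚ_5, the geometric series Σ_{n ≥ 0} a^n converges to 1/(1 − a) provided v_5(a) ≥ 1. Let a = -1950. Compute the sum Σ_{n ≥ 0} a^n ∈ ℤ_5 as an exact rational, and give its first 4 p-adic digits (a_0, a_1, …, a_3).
Σ a^n = 1/(1 − a) = 1/1951;  first 4 digits = (1, 0, 2, 4)

v_5(a) = 2 ≥ 1, so the series converges in ℤ_5 to 1/(1 − a) = 1/(1 − (-1950)) = 1/1951. Expand this rational in ℤ_5: compute digits iteratively via d_i = x_i mod 5, x_{i+1} = (x_i − d_i)/5. The first 4 digits are (1, 0, 2, 4).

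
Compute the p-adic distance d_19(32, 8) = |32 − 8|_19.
d_19(32, 8) = 1

Step 1 — x − y = 32 − 8 = 24. Step 2 — v_19(24) = 0 (factor: 24 = (19^0 · 24); the sign does not affect v_p). Step 3 — |x − y|_19 = 19^{0} = 1.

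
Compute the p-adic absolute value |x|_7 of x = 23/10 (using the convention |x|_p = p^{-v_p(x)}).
|23/10|_7 = 1

Step 1 — compute v_7(x) by factoring powers of 7 out of the numerator and denominator: v_7(23/10) = 0. Step 2 — apply |x|_p = p^{-v_p(x)} = 7^{0} = 1.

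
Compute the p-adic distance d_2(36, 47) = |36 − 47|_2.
d_2(36, 47) = 1

Step 1 — x − y = 36 − 47 = -11. Step 2 — v_2(-11) = 0 (factor: -11 = −(2^0 · 11); the sign does not affect v_p). Step 3 — |x − y|_2 = 2^{0} = 1.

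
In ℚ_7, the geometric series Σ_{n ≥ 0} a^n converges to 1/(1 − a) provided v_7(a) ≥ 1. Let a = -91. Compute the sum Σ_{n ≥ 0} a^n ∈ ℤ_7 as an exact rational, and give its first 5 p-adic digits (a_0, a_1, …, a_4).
Σ a^n = 1/(1 − a) = 1/92;  first 5 digits = (1, 1, 6, 3, 5)

v_7(a) = 1 ≥ 1, so the series converges in ℤ_7 to 1/(1 − a) = 1/(1 − (-91)) = 1/92. Expand this rational in ℤ_7: compute digits iteratively via d_i = x_i mod 7, x_{i+1} = (x_i − d_i)/7. The first 5 digits are (1, 1, 6, 3, 5).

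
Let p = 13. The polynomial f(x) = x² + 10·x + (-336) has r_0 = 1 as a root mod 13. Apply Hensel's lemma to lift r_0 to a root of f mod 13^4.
r_3 = 14 (mod 28561)

Hensel: r_{i+1} = r_i − f(r_i)·(f′(r_i))^{-1} mod 13^{i+2}, f′(x) = 2x + 10. Iterate:
  r_0 = 1 (mod 13)
  r_1 = 14 (mod 169)
  r_2 = 14 (mod 2197)
  r_3 = 14 (mod 28561)
Final: r = 14 satisfies f(r) ≡ 0 mod 13^4.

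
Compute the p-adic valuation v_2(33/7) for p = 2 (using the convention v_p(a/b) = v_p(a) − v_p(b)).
v_2(33/7) = 0

Factor powers of 2 from the numerator and denominator of the reduced fraction: 33 = 2^0 · 33 and 7 = 2^0 · 7. Apply v_p(a/b) = v_p(a) − v_p(b): v_2(33/7) = 0 − 0 = 0.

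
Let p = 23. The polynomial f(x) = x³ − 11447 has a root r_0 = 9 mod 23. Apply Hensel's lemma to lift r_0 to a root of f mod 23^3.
r_2 = 2217 (mod 12167)

Hensel: r_{i+1} = r_i − f(r_i)/f′(r_i) mod 23^{i+2}, where f′(x) = 3x². Iterate:
  r_0 = 9 (mod 23)
  r_1 = 101 (mod 529)
  r_2 = 2217 (mod 12167)
Final: r = 2217 with f(r) ≡ 0 mod 23^3.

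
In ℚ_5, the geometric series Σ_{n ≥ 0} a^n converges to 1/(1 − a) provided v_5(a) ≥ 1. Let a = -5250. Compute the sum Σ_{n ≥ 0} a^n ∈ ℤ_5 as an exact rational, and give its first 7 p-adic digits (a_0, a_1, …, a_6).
Σ a^n = 1/(1 − a) = 1/5251;  first 7 digits = (1, 0, 0, 3, 1, 3, 3)

v_5(a) = 3 ≥ 1, so the series converges in ℤ_5 to 1/(1 − a) = 1/(1 − (-5250)) = 1/5251. Expand this rational in ℤ_5: compute digits iteratively via d_i = x_i mod 5, x_{i+1} = (x_i − d_i)/5. The first 7 digits are (1, 0, 0, 3, 1, 3, 3).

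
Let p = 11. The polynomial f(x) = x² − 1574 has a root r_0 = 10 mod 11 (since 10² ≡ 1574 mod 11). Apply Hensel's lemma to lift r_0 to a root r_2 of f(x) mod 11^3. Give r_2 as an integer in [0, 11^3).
r_2 = 1209 (mod 1331)

Hensel's recurrence: r_{i+1} = r_i − f(r_i)·(f′(r_i))^{-1} mod 11^{i+2}, with f′(x) = 2x. Iterate:
  r_0 = 10 (mod 11)
  r_1 = 120 (mod 121)
  r_2 = 1209 (mod 1331)
Final: r_2 = 1209, and one checks f(r_2) ≡ 0 mod 11^3.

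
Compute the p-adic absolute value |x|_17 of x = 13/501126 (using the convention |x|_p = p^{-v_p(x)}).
|13/501126|_17 = 83521

Step 1 — compute v_17(x) by factoring powers of 17 out of the numerator and denominator: v_17(13/501126) = -4. Step 2 — apply |x|_p = p^{-v_p(x)} = 17^{4} = 83521.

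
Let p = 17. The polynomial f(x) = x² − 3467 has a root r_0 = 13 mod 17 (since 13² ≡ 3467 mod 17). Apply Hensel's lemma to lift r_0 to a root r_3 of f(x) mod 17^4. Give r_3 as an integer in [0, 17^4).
r_3 = 38399 (mod 83521)

Hensel's recurrence: r_{i+1} = r_i − f(r_i)·(f′(r_i))^{-1} mod 17^{i+2}, with f′(x) = 2x. Iterate:
  r_0 = 13 (mod 17)
  r_1 = 251 (mod 289)
  r_2 = 4008 (mod 4913)
  r_3 = 38399 (mod 83521)
Final: r_3 = 38399, and one checks f(r_3) ≡ 0 mod 17^4.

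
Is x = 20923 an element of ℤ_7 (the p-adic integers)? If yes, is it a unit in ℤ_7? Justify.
x ∈ ℤ_7 but not a unit; v_7(x) = 3 > 0

ℤ_7 = {x ∈ ℚ_7 : v_7(x) ≥ 0} and ℤ_7^× = {x ∈ ℤ_7 : v_7(x) = 0}. Here v_7(20923) = v_7(num) − v_7(den) = 3; compare against these criteria.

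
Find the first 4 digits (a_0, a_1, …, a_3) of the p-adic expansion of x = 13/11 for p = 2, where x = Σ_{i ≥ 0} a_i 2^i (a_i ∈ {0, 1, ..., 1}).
(a_0, …, a_3) = (1, 1, 1, 0)

v_2(13/11) = 0 (numerator and denominator both coprime to 2), so x ∈ ℤ_2^×. Compute digits iteratively via a_i = x_i mod 2, x_{i+1} = (x_i − a_i)/2, with x_0 = x:
  x_0 = 13/11;  a_0 = 1;  x_1 = (x_0 − 1)/2 = 1/11
  x_1 = 1/11;  a_1 = 1;  x_2 = (x_1 − 1)/2 = -5/11
  x_2 = -5/11;  a_2 = 1;  x_3 = (x_2 − 1)/2 = -8/11
  x_3 = -8/11;  a_3 = 0;  x_4 = (x_3 − 0)/2 = -4/11
Digits: (1, 1, 1, 0).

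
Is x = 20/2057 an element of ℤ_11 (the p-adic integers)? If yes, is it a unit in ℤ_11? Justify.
x ∉ ℤ_11 (v_11(x) = -2 < 0)

ℤ_11 = {x ∈ ℚ_11 : v_11(x) ≥ 0} and ℤ_11^× = {x ∈ ℤ_11 : v_11(x) = 0}. Here v_11(20/2057) = v_11(num) − v_11(den) = -2; compare against these criteria.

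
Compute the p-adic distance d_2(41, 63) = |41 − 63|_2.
d_2(41, 63) = 1/2

Step 1 — x − y = 41 − 63 = -22. Step 2 — v_2(-22) = 1 (factor: -22 = −(2^1 · 11); the sign does not affect v_p). Step 3 — |x − y|_2 = 2^{-1} = 1/2.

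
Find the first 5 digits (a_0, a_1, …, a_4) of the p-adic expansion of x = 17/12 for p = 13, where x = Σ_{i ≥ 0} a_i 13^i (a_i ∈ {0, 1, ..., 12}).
(a_0, …, a_4) = (9, 7, 7, 7, 7)

v_13(17/12) = 0 (numerator and denominator both coprime to 13), so x ∈ ℤ_13^×. Compute digits iteratively via a_i = x_i mod 13, x_{i+1} = (x_i − a_i)/13, with x_0 = x:
  x_0 = 17/12;  a_0 = 9;  x_1 = (x_0 − 9)/13 = -7/12
  x_1 = -7/12;  a_1 = 7;  x_2 = (x_1 − 7)/13 = -7/12
  x_2 = -7/12;  a_2 = 7;  x_3 = (x_2 − 7)/13 = -7/12
  x_3 = -7/12;  a_3 = 7;  x_4 = (x_3 − 7)/13 = -7/12
  x_4 = -7/12;  a_4 = 7;  x_5 = (x_4 − 7)/13 = -7/12
Digits: (9, 7, 7, 7, 7).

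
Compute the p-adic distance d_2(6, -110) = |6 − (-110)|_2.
d_2(6, -110) = 1/4

Step 1 — x − y = 6 − (-110) = 116. Step 2 — v_2(116) = 2 (factor: 116 = (2^2 · 29); the sign does not affect v_p). Step 3 — |x − y|_2 = 2^{-2} = 1/4.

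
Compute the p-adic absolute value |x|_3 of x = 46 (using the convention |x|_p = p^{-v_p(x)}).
|46|_3 = 1

Step 1 — compute v_3(x) by factoring powers of 3 out of the numerator and denominator: v_3(46) = 0. Step 2 — apply |x|_p = p^{-v_p(x)} = 3^{0} = 1.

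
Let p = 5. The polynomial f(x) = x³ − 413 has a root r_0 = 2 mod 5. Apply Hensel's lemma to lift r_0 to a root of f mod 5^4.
r_3 = 267 (mod 625)

Hensel: r_{i+1} = r_i − f(r_i)/f′(r_i) mod 5^{i+2}, where f′(x) = 3x². Iterate:
  r_0 = 2 (mod 5)
  r_1 = 17 (mod 25)
  r_2 = 17 (mod 125)
  r_3 = 267 (mod 625)
Final: r = 267 with f(r) ≡ 0 mod 5^4.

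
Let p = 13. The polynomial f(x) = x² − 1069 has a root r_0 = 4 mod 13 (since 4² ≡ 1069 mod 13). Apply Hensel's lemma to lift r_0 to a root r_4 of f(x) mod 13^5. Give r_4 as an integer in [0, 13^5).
r_4 = 62391 (mod 371293)

Hensel's recurrence: r_{i+1} = r_i − f(r_i)·(f′(r_i))^{-1} mod 13^{i+2}, with f′(x) = 2x. Iterate:
  r_0 = 4 (mod 13)
  r_1 = 30 (mod 169)
  r_2 = 875 (mod 2197)
  r_3 = 5269 (mod 28561)
  r_4 = 62391 (mod 371293)
Final: r_4 = 62391, and one checks f(r_4) ≡ 0 mod 13^5.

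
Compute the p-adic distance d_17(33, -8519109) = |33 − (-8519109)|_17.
d_17(33, -8519109) = 1/1419857

Step 1 — x − y = 33 − (-8519109) = 8519142. Step 2 — v_17(8519142) = 5 (factor: 8519142 = (17^5 · 6); the sign does not affect v_p). Step 3 — |x − y|_17 = 17^{-5} = 1/1419857.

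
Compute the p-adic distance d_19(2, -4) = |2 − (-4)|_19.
d_19(2, -4) = 1

Step 1 — x − y = 2 − (-4) = 6. Step 2 — v_19(6) = 0 (factor: 6 = (19^0 · 6); the sign does not affect v_p). Step 3 — |x − y|_19 = 19^{0} = 1.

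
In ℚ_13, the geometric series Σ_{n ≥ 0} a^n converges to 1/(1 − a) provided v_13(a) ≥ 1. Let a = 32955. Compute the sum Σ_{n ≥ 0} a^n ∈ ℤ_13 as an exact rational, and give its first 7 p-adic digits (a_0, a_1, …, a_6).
Σ a^n = 1/(1 − a) = -1/32954;  first 7 digits = (1, 0, 0, 2, 1, 0, 4)

v_13(a) = 3 ≥ 1, so the series converges in ℤ_13 to 1/(1 − a) = 1/(1 − 32955) = -1/32954. Expand this rational in ℤ_13: compute digits iteratively via d_i = x_i mod 13, x_{i+1} = (x_i − d_i)/13. The first 7 digits are (1, 0, 0, 2, 1, 0, 4).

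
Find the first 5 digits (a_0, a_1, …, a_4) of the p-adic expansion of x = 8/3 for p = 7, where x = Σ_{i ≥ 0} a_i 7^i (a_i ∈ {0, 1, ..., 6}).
(a_0, …, a_4) = (5, 2, 2, 2, 2)

v_7(8/3) = 0 (numerator and denominator both coprime to 7), so x ∈ ℤ_7^×. Compute digits iteratively via a_i = x_i mod 7, x_{i+1} = (x_i − a_i)/7, with x_0 = x:
  x_0 = 8/3;  a_0 = 5;  x_1 = (x_0 − 5)/7 = -1/3
  x_1 = -1/3;  a_1 = 2;  x_2 = (x_1 − 2)/7 = -1/3
  x_2 = -1/3;  a_2 = 2;  x_3 = (x_2 − 2)/7 = -1/3
  x_3 = -1/3;  a_3 = 2;  x_4 = (x_3 − 2)/7 = -1/3
  x_4 = -1/3;  a_4 = 2;  x_5 = (x_4 − 2)/7 = -1/3
Digits: (5, 2, 2, 2, 2).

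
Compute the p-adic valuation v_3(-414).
v_3(-414) = 2

v_3(n) is the largest exponent k such that 3^k divides n. Factor out: -414 = -3^2 · 46. (Sign doesn't affect v_p.) So v_3(-414) = 2.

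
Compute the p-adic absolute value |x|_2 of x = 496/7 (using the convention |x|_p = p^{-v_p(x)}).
|496/7|_2 = 1/16

Step 1 — compute v_2(x) by factoring powers of 2 out of the numerator and denominator: v_2(496/7) = 4. Step 2 — apply |x|_p = p^{-v_p(x)} = 2^{-4} = 1/16.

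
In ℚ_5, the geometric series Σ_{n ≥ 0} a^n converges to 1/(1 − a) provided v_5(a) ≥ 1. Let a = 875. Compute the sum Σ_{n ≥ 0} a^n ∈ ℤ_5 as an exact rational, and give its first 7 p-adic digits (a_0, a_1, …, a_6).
Σ a^n = 1/(1 − a) = -1/874;  first 7 digits = (1, 0, 0, 2, 1, 0, 4)

v_5(a) = 3 ≥ 1, so the series converges in ℤ_5 to 1/(1 − a) = 1/(1 − 875) = -1/874. Expand this rational in ℤ_5: compute digits iteratively via d_i = x_i mod 5, x_{i+1} = (x_i − d_i)/5. The first 7 digits are (1, 0, 0, 2, 1, 0, 4).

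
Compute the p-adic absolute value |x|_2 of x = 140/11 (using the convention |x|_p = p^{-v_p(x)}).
|140/11|_2 = 1/4

Step 1 — compute v_2(x) by factoring powers of 2 out of the numerator and denominator: v_2(140/11) = 2. Step 2 — apply |x|_p = p^{-v_p(x)} = 2^{-2} = 1/4.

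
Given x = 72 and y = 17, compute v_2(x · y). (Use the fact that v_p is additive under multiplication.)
v_2(1224) = 3

v_p(x) = 3 (factor: 72 = 2^3 · 9); v_p(y) = 0 (factor: 17 = 2^0 · 17). Additivity: v_p(xy) = v_p(x) + v_p(y) = 3 + 0 = 3. (Direct check: xy = 1224 = 2^3 · (153).)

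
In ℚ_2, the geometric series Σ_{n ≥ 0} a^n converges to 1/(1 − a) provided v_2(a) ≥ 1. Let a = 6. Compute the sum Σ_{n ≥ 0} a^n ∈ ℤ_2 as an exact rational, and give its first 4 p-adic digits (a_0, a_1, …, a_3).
Σ a^n = 1/(1 − a) = -1/5;  first 4 digits = (1, 1, 0, 0)

v_2(a) = 1 ≥ 1, so the series converges in ℤ_2 to 1/(1 − a) = 1/(1 − 6) = -1/5. Expand this rational in ℤ_2: compute digits iteratively via d_i = x_i mod 2, x_{i+1} = (x_i − d_i)/2. The first 4 digits are (1, 1, 0, 0).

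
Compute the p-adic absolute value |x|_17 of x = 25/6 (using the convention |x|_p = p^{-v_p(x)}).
|25/6|_17 = 1

Step 1 — compute v_17(x) by factoring powers of 17 out of the numerator and denominator: v_17(25/6) = 0. Step 2 — apply |x|_p = p^{-v_p(x)} = 17^{0} = 1.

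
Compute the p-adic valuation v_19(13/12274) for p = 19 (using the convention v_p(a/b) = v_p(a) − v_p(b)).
v_19(13/12274) = -2

Factor powers of 19 from the numerator and denominator of the reduced fraction: 13 = 19^0 · 13 and 12274 = 19^2 · 34. Apply v_p(a/b) = v_p(a) − v_p(b): v_19(13/12274) = 0 − 2 = -2.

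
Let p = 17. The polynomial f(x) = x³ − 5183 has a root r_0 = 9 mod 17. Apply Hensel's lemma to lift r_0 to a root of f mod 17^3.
r_2 = 3154 (mod 4913)

Hensel: r_{i+1} = r_i − f(r_i)/f′(r_i) mod 17^{i+2}, where f′(x) = 3x². Iterate:
  r_0 = 9 (mod 17)
  r_1 = 264 (mod 289)
  r_2 = 3154 (mod 4913)
Final: r = 3154 with f(r) ≡ 0 mod 17^3.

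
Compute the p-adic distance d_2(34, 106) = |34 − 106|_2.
d_2(34, 106) = 1/8

Step 1 — x − y = 34 − 106 = -72. Step 2 — v_2(-72) = 3 (factor: -72 = −(2^3 · 9); the sign does not affect v_p). Step 3 — |x − y|_2 = 2^{-3} = 1/8.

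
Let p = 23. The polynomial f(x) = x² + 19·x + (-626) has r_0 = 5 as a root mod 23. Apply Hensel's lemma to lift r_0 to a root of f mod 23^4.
r_3 = 270761 (mod 279841)

Hensel: r_{i+1} = r_i − f(r_i)·(f′(r_i))^{-1} mod 23^{i+2}, f′(x) = 2x + 19. Iterate:
  r_0 = 5 (mod 23)
  r_1 = 442 (mod 529)
  r_2 = 3087 (mod 12167)
  r_3 = 270761 (mod 279841)
Final: r = 270761 satisfies f(r) ≡ 0 mod 23^4.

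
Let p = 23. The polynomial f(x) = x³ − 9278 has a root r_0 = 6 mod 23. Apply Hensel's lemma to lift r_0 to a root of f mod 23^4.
r_3 = 203510 (mod 279841)

Hensel: r_{i+1} = r_i − f(r_i)/f′(r_i) mod 23^{i+2}, where f′(x) = 3x². Iterate:
  r_0 = 6 (mod 23)
  r_1 = 374 (mod 529)
  r_2 = 8838 (mod 12167)
  r_3 = 203510 (mod 279841)
Final: r = 203510 with f(r) ≡ 0 mod 23^4.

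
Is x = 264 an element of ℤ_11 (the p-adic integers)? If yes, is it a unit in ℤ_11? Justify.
x ∈ ℤ_11 but not a unit; v_11(x) = 1 > 0

ℤ_11 = {x ∈ ℚ_11 : v_11(x) ≥ 0} and ℤ_11^× = {x ∈ ℤ_11 : v_11(x) = 0}. Here v_11(264) = v_11(num) − v_11(den) = 1; compare against these criteria.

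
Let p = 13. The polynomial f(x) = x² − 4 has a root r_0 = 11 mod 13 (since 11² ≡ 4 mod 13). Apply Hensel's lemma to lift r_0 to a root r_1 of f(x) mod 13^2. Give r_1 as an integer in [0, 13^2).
r_1 = 167 (mod 169)

Hensel's recurrence: r_{i+1} = r_i − f(r_i)·(f′(r_i))^{-1} mod 13^{i+2}, with f′(x) = 2x. Iterate:
  r_0 = 11 (mod 13)
  r_1 = 167 (mod 169)
Final: r_1 = 167, and one checks f(r_1) ≡ 0 mod 13^2.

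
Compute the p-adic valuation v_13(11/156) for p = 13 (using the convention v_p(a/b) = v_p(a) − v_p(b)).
v_13(11/156) = -1

Factor powers of 13 from the numerator and denominator of the reduced fraction: 11 = 13^0 · 11 and 156 = 13^1 · 12. Apply v_p(a/b) = v_p(a) − v_p(b): v_13(11/156) = 0 − 1 = -1.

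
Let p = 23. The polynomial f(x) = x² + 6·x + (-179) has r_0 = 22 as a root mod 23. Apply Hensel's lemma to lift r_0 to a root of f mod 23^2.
r_1 = 45 (mod 529)

Hensel: r_{i+1} = r_i − f(r_i)·(f′(r_i))^{-1} mod 23^{i+2}, f′(x) = 2x + 6. Iterate:
  r_0 = 22 (mod 23)
  r_1 = 45 (mod 529)
Final: r = 45 satisfies f(r) ≡ 0 mod 23^2.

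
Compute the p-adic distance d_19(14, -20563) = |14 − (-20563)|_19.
d_19(14, -20563) = 1/6859

Step 1 — x − y = 14 − (-20563) = 20577. Step 2 — v_19(20577) = 3 (factor: 20577 = (19^3 · 3); the sign does not affect v_p). Step 3 — |x − y|_19 = 19^{-3} = 1/6859.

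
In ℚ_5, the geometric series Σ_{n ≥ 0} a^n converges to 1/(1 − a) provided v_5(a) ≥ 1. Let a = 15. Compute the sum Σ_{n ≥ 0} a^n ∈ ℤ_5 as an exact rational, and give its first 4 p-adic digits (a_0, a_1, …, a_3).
Σ a^n = 1/(1 − a) = -1/14;  first 4 digits = (1, 3, 4, 3)

v_5(a) = 1 ≥ 1, so the series converges in ℤ_5 to 1/(1 − a) = 1/(1 − 15) = -1/14. Expand this rational in ℤ_5: compute digits iteratively via d_i = x_i mod 5, x_{i+1} = (x_i − d_i)/5. The first 4 digits are (1, 3, 4, 3).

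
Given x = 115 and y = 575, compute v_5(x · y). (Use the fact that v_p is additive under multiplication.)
v_5(66125) = 3

v_p(x) = 1 (factor: 115 = 5^1 · 23); v_p(y) = 2 (factor: 575 = 5^2 · 23). Additivity: v_p(xy) = v_p(x) + v_p(y) = 1 + 2 = 3. (Direct check: xy = 66125 = 5^3 · (529).)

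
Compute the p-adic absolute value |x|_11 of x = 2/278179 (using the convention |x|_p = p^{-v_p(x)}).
|2/278179|_11 = 14641

Step 1 — compute v_11(x) by factoring powers of 11 out of the numerator and denominator: v_11(2/278179) = -4. Step 2 — apply |x|_p = p^{-v_p(x)} = 11^{4} = 14641.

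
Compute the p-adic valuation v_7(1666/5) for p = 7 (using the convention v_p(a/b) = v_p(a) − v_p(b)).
v_7(1666/5) = 2

Factor powers of 7 from the numerator and denominator of the reduced fraction: 1666 = 7^2 · 34 and 5 = 7^0 · 5. Apply v_p(a/b) = v_p(a) − v_p(b): v_7(1666/5) = 2 − 0 = 2.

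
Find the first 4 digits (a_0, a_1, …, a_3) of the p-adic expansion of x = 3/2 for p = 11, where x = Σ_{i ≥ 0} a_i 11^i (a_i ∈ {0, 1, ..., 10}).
(a_0, …, a_3) = (7, 5, 5, 5)

v_11(3/2) = 0 (numerator and denominator both coprime to 11), so x ∈ ℤ_11^×. Compute digits iteratively via a_i = x_i mod 11, x_{i+1} = (x_i − a_i)/11, with x_0 = x:
  x_0 = 3/2;  a_0 = 7;  x_1 = (x_0 − 7)/11 = -1/2
  x_1 = -1/2;  a_1 = 5;  x_2 = (x_1 − 5)/11 = -1/2
  x_2 = -1/2;  a_2 = 5;  x_3 = (x_2 − 5)/11 = -1/2
  x_3 = -1/2;  a_3 = 5;  x_4 = (x_3 − 5)/11 = -1/2
Digits: (7, 5, 5, 5).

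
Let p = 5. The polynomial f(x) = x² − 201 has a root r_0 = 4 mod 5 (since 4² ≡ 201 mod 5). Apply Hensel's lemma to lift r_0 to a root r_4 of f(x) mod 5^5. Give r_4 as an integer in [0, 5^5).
r_4 = 1774 (mod 3125)

Hensel's recurrence: r_{i+1} = r_i − f(r_i)·(f′(r_i))^{-1} mod 5^{i+2}, with f′(x) = 2x. Iterate:
  r_0 = 4 (mod 5)
  r_1 = 24 (mod 25)
  r_2 = 24 (mod 125)
  r_3 = 524 (mod 625)
  r_4 = 1774 (mod 3125)
Final: r_4 = 1774, and one checks f(r_4) ≡ 0 mod 5^5.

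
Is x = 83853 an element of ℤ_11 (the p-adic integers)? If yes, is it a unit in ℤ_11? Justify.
x ∈ ℤ_11 but not a unit; v_11(x) = 3 > 0

ℤ_11 = {x ∈ ℚ_11 : v_11(x) ≥ 0} and ℤ_11^× = {x ∈ ℤ_11 : v_11(x) = 0}. Here v_11(83853) = v_11(num) − v_11(den) = 3; compare against these criteria.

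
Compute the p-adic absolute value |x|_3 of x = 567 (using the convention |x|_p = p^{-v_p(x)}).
|567|_3 = 1/81

Step 1 — compute v_3(x) by factoring powers of 3 out of the numerator and denominator: v_3(567) = 4. Step 2 — apply |x|_p = p^{-v_p(x)} = 3^{-4} = 1/81.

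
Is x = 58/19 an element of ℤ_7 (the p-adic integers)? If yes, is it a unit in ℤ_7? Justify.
x ∈ ℤ_7^× (unit); v_7(x) = 0

ℤ_7 = {x ∈ ℚ_7 : v_7(x) ≥ 0} and ℤ_7^× = {x ∈ ℤ_7 : v_7(x) = 0}. Here v_7(58/19) = v_7(num) − v_7(den) = 0; compare against these criteria.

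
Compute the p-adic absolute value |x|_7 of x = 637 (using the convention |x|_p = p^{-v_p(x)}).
|637|_7 = 1/49

Step 1 — compute v_7(x) by factoring powers of 7 out of the numerator and denominator: v_7(637) = 2. Step 2 — apply |x|_p = p^{-v_p(x)} = 7^{-2} = 1/49.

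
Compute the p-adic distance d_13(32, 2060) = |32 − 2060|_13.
d_13(32, 2060) = 1/169

Step 1 — x − y = 32 − 2060 = -2028. Step 2 — v_13(-2028) = 2 (factor: -2028 = −(13^2 · 12); the sign does not affect v_p). Step 3 — |x − y|_13 = 13^{-2} = 1/169.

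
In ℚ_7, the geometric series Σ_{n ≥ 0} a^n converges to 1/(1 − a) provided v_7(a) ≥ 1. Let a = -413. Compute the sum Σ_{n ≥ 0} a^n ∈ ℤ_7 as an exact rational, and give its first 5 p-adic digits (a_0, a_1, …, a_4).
Σ a^n = 1/(1 − a) = 1/414;  first 5 digits = (1, 4, 0, 0, 2)

v_7(a) = 1 ≥ 1, so the series converges in ℤ_7 to 1/(1 − a) = 1/(1 − (-413)) = 1/414. Expand this rational in ℤ_7: compute digits iteratively via d_i = x_i mod 7, x_{i+1} = (x_i − d_i)/7. The first 5 digits are (1, 4, 0, 0, 2).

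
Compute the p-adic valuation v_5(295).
v_5(295) = 1

v_5(n) is the largest exponent k such that 5^k divides n. Factor out: 295 = 5^1 · 59. (Sign doesn't affect v_p.) So v_5(295) = 1.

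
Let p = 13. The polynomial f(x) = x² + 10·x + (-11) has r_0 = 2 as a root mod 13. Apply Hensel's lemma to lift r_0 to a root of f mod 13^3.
r_2 = 2186 (mod 2197)

Hensel: r_{i+1} = r_i − f(r_i)·(f′(r_i))^{-1} mod 13^{i+2}, f′(x) = 2x + 10. Iterate:
  r_0 = 2 (mod 13)
  r_1 = 158 (mod 169)
  r_2 = 2186 (mod 2197)
Final: r = 2186 satisfies f(r) ≡ 0 mod 13^3.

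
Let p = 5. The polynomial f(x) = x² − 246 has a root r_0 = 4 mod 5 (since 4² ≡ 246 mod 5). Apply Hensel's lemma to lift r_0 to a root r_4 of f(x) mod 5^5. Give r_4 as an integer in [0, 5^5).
r_4 = 2114 (mod 3125)

Hensel's recurrence: r_{i+1} = r_i − f(r_i)·(f′(r_i))^{-1} mod 5^{i+2}, with f′(x) = 2x. Iterate:
  r_0 = 4 (mod 5)
  r_1 = 14 (mod 25)
  r_2 = 114 (mod 125)
  r_3 = 239 (mod 625)
  r_4 = 2114 (mod 3125)
Final: r_4 = 2114, and one checks f(r_4) ≡ 0 mod 5^5.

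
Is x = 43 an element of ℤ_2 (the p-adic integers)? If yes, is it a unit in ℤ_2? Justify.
x ∈ ℤ_2^× (unit); v_2(x) = 0

ℤ_2 = {x ∈ ℚ_2 : v_2(x) ≥ 0} and ℤ_2^× = {x ∈ ℤ_2 : v_2(x) = 0}. Here v_2(43) = v_2(num) − v_2(den) = 0; compare against these criteria.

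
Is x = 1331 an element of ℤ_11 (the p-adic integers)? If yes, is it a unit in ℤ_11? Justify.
x ∈ ℤ_11 but not a unit; v_11(x) = 3 > 0

ℤ_11 = {x ∈ ℚ_11 : v_11(x) ≥ 0} and ℤ_11^× = {x ∈ ℤ_11 : v_11(x) = 0}. Here v_11(1331) = v_11(num) − v_11(den) = 3; compare against these criteria.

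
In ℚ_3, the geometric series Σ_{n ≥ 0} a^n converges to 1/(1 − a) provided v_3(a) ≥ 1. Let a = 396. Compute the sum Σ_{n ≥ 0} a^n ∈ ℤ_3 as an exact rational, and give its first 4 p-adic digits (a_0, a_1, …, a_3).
Σ a^n = 1/(1 − a) = -1/395;  first 4 digits = (1, 0, 2, 2)

v_3(a) = 2 ≥ 1, so the series converges in ℤ_3 to 1/(1 − a) = 1/(1 − 396) = -1/395. Expand this rational in ℤ_3: compute digits iteratively via d_i = x_i mod 3, x_{i+1} = (x_i − d_i)/3. The first 4 digits are (1, 0, 2, 2).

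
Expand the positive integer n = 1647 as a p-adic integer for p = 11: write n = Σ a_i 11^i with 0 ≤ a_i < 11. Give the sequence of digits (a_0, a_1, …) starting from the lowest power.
(a_0, a_1, …) = (8, 6, 2, 1)

Repeated division by 11 gives the digits low-to-high: 1647 = 8 + 6·11^1 + 2·11^2 + 1·11^3. Digit sequence: (8, 6, 2, 1).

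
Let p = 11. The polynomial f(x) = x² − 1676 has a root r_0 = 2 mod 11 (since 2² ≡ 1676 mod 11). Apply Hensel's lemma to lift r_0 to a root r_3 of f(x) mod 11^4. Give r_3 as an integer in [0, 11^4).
r_3 = 8648 (mod 14641)

Hensel's recurrence: r_{i+1} = r_i − f(r_i)·(f′(r_i))^{-1} mod 11^{i+2}, with f′(x) = 2x. Iterate:
  r_0 = 2 (mod 11)
  r_1 = 57 (mod 121)
  r_2 = 662 (mod 1331)
  r_3 = 8648 (mod 14641)
Final: r_3 = 8648, and one checks f(r_3) ≡ 0 mod 11^4.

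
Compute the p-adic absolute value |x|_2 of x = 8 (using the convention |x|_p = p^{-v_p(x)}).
|8|_2 = 1/8

Step 1 — compute v_2(x) by factoring powers of 2 out of the numerator and denominator: v_2(8) = 3. Step 2 — apply |x|_p = p^{-v_p(x)} = 2^{-3} = 1/8.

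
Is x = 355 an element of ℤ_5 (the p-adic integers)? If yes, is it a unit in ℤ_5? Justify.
x ∈ ℤ_5 but not a unit; v_5(x) = 1 > 0

ℤ_5 = {x ∈ ℚ_5 : v_5(x) ≥ 0} and ℤ_5^× = {x ∈ ℤ_5 : v_5(x) = 0}. Here v_5(355) = v_5(num) − v_5(den) = 1; compare against these criteria.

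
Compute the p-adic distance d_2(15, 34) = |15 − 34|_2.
d_2(15, 34) = 1

Step 1 — x − y = 15 − 34 = -19. Step 2 — v_2(-19) = 0 (factor: -19 = −(2^0 · 19); the sign does not affect v_p). Step 3 — |x − y|_2 = 2^{0} = 1.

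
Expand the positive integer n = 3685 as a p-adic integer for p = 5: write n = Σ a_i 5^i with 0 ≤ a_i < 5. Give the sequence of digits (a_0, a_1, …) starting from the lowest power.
(a_0, a_1, …) = (0, 2, 2, 4, 0, 1)

Repeated division by 5 gives the digits low-to-high: 3685 = 2·5^1 + 2·5^2 + 4·5^3 + 1·5^5. Digit sequence: (0, 2, 2, 4, 0, 1).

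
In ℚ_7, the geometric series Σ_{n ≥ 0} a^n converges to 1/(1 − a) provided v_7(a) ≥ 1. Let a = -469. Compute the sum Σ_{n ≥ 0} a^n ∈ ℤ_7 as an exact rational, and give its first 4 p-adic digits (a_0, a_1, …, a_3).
Σ a^n = 1/(1 − a) = 1/470;  first 4 digits = (1, 3, 6, 1)

v_7(a) = 1 ≥ 1, so the series converges in ℤ_7 to 1/(1 − a) = 1/(1 − (-469)) = 1/470. Expand this rational in ℤ_7: compute digits iteratively via d_i = x_i mod 7, x_{i+1} = (x_i − d_i)/7. The first 4 digits are (1, 3, 6, 1).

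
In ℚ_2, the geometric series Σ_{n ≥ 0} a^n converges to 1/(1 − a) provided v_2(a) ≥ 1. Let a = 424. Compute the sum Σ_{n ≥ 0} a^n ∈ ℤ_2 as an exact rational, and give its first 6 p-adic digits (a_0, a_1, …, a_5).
Σ a^n = 1/(1 − a) = -1/423;  first 6 digits = (1, 0, 0, 1, 0, 1)

v_2(a) = 3 ≥ 1, so the series converges in ℤ_2 to 1/(1 − a) = 1/(1 − 424) = -1/423. Expand this rational in ℤ_2: compute digits iteratively via d_i = x_i mod 2, x_{i+1} = (x_i − d_i)/2. The first 6 digits are (1, 0, 0, 1, 0, 1).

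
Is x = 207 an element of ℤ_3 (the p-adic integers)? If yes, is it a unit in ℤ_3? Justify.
x ∈ ℤ_3 but not a unit; v_3(x) = 2 > 0

ℤ_3 = {x ∈ ℚ_3 : v_3(x) ≥ 0} and ℤ_3^× = {x ∈ ℤ_3 : v_3(x) = 0}. Here v_3(207) = v_3(num) − v_3(den) = 2; compare against these criteria.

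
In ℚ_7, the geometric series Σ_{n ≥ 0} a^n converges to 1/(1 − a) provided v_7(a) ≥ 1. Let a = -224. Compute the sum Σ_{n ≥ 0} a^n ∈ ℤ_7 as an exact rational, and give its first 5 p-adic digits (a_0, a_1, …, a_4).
Σ a^n = 1/(1 − a) = 1/225;  first 5 digits = (1, 3, 4, 4, 5)

v_7(a) = 1 ≥ 1, so the series converges in ℤ_7 to 1/(1 − a) = 1/(1 − (-224)) = 1/225. Expand this rational in ℤ_7: compute digits iteratively via d_i = x_i mod 7, x_{i+1} = (x_i − d_i)/7. The first 5 digits are (1, 3, 4, 4, 5).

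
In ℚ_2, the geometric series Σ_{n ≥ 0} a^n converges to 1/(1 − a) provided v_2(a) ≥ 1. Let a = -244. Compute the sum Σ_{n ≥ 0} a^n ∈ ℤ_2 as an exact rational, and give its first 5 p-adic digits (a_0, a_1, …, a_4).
Σ a^n = 1/(1 − a) = 1/245;  first 5 digits = (1, 0, 1, 1, 1)

v_2(a) = 2 ≥ 1, so the series converges in ℤ_2 to 1/(1 − a) = 1/(1 − (-244)) = 1/245. Expand this rational in ℤ_2: compute digits iteratively via d_i = x_i mod 2, x_{i+1} = (x_i − d_i)/2. The first 5 digits are (1, 0, 1, 1, 1).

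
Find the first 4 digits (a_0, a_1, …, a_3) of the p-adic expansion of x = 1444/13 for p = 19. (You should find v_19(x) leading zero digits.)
(a_0, …, a_3) = (0, 0, 12, 14)

v_19(1444/13) = 2, so a_0 = ... = a_1 = 0. Factor out: x = 19^2 · u with u = 4/13 a unit in ℤ_19. Expand u iteratively via a_{v+i} = u_i mod 19, u_{i+1} = (u_i − a_{v+i})/19:
  u_0 = 4/13;  a_2 = 12;  u_1 = (u_0 − 12)/19 = -8/13
  u_1 = -8/13;  a_3 = 14;  u_2 = (u_1 − 14)/19 = -10/13
Digits: (0, 0, 12, 14).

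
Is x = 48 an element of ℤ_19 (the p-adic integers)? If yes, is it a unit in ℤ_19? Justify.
x ∈ ℤ_19^× (unit); v_19(x) = 0

ℤ_19 = {x ∈ ℚ_19 : v_19(x) ≥ 0} and ℤ_19^× = {x ∈ ℤ_19 : v_19(x) = 0}. Here v_19(48) = v_19(num) − v_19(den) = 0; compare against these criteria.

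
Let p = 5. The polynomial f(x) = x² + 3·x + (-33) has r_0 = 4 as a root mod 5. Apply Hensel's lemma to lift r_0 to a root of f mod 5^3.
r_2 = 59 (mod 125)

Hensel: r_{i+1} = r_i − f(r_i)·(f′(r_i))^{-1} mod 5^{i+2}, f′(x) = 2x + 3. Iterate:
  r_0 = 4 (mod 5)
  r_1 = 9 (mod 25)
  r_2 = 59 (mod 125)
Final: r = 59 satisfies f(r) ≡ 0 mod 5^3.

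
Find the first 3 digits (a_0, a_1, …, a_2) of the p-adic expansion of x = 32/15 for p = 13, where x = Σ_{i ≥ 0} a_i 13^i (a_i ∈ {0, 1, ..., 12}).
(a_0, …, a_2) = (3, 6, 3)

v_13(32/15) = 0 (numerator and denominator both coprime to 13), so x ∈ ℤ_13^×. Compute digits iteratively via a_i = x_i mod 13, x_{i+1} = (x_i − a_i)/13, with x_0 = x:
  x_0 = 32/15;  a_0 = 3;  x_1 = (x_0 − 3)/13 = -1/15
  x_1 = -1/15;  a_1 = 6;  x_2 = (x_1 − 6)/13 = -7/15
  x_2 = -7/15;  a_2 = 3;  x_3 = (x_2 − 3)/13 = -4/15
Digits: (3, 6, 3).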